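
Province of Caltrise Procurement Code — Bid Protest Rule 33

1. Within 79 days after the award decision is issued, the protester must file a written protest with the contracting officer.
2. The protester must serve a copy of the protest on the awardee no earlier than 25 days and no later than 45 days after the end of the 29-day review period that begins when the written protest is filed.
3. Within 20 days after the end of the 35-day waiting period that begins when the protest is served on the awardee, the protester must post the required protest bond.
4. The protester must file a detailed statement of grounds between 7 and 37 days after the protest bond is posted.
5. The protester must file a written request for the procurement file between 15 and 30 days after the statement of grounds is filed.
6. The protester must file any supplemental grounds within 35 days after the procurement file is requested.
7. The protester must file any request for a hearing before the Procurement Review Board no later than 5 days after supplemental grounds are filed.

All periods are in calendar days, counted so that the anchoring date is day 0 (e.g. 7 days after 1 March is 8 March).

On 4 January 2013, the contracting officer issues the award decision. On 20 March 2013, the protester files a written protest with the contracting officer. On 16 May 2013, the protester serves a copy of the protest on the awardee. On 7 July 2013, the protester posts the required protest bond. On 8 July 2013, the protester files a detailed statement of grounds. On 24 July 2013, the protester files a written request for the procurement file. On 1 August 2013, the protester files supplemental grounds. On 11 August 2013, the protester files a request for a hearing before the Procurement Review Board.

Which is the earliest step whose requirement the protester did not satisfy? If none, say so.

Step 1: 79 days after 4 January 2013 (when the award decision is issued) is 24 March 2013; completed 20 March 2013, before the deadline.
Step 2: the window is 25–45 days after 18 April 2013 (end of the 29-day review period, which began when the written protest is filed on 20 March 2013), so 13 May 2013 through 2 June 2013; 16 May 2013 falls inside that range.
Step 3: 20 days after 20 June 2013 (end of the 35-day waiting period, which began when the protest is served on the awardee on 16 May 2013) is 10 July 2013; completed 7 July 2013, before the deadline.
Step 4: the window is 7–37 days after 7 July 2013 (when the protest bond is posted), so 14 July 2013 through 13 August 2013; done 8 July 2013 — 6 days before the window opened.
No need to go further; step 4 was not satisfied.

Step 4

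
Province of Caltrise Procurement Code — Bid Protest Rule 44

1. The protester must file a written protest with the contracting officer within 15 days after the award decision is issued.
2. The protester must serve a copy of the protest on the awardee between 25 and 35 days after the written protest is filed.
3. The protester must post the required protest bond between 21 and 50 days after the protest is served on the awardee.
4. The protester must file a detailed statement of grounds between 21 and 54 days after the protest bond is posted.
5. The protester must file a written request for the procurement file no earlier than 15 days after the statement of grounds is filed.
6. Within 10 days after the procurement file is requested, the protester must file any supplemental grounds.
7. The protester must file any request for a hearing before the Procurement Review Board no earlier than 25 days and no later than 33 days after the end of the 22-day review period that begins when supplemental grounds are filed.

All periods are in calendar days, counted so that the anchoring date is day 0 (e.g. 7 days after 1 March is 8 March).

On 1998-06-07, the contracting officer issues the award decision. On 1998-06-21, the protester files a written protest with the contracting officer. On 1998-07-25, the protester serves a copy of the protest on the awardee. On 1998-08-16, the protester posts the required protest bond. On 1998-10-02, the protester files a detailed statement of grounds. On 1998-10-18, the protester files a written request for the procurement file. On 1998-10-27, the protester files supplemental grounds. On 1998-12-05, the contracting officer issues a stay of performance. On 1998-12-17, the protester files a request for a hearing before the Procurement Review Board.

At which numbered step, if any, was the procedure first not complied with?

None — every step was satisfied

Step 1 — counting 15 days from 1998-06-07 (when the award decision is issued) gives a deadline of 1998-06-22; done 1998-06-21 — timely.
Step 2 — 25 and 35 days from 1998-06-21 (when the written protest is filed) are 1998-07-16 and 1998-07-26 respectively; 1998-07-25 falls inside that range.
Step 3 — 21 and 50 days from 1998-07-25 (when the protest is served on the awardee) are 1998-08-15 and 1998-09-13 respectively; done 1998-08-16, which is between those dates.
Step 4 — 21 and 54 days from 1998-08-16 (when the protest bond is posted) are 1998-09-06 and 1998-10-09 respectively; 1998-10-02 falls inside that range.
Step 5 — must wait 15 days from 1998-10-02 (when the statement of grounds is filed), so not before 1998-10-17; done 1998-10-18, after the minimum wait.
Step 6 — counting 10 days from 1998-10-18 (when the procurement file is requested) gives a deadline of 1998-10-28; 1998-10-27 is within that limit.
Step 7 — 25 and 33 days from 1998-11-18 (end of the 22-day review period, which began when supplemental grounds are filed on 1998-10-27) are 1998-12-13 and 1998-12-21 respectively; done 1998-12-17 — within the window.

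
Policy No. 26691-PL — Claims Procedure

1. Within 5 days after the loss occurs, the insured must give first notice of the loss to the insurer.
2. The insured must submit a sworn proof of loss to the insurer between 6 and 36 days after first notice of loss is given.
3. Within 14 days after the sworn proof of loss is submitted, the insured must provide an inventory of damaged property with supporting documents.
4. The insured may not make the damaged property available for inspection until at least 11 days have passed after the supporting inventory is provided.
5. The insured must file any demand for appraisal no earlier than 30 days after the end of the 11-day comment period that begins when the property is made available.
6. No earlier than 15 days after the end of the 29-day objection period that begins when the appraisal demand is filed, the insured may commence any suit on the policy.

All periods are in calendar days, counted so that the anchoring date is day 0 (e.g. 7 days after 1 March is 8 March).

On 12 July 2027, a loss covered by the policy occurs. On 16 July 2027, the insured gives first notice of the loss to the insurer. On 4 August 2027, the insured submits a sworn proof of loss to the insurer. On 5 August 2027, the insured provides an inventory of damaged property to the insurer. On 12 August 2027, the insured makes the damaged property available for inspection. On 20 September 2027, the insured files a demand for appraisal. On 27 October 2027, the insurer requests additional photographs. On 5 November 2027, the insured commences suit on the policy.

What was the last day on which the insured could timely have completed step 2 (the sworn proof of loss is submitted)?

21 August 2027

Step 2 runs from 16 July 2027, when first notice of loss is given. The window is 6–36 days after 16 July 2027; it closes on 21 August 2027.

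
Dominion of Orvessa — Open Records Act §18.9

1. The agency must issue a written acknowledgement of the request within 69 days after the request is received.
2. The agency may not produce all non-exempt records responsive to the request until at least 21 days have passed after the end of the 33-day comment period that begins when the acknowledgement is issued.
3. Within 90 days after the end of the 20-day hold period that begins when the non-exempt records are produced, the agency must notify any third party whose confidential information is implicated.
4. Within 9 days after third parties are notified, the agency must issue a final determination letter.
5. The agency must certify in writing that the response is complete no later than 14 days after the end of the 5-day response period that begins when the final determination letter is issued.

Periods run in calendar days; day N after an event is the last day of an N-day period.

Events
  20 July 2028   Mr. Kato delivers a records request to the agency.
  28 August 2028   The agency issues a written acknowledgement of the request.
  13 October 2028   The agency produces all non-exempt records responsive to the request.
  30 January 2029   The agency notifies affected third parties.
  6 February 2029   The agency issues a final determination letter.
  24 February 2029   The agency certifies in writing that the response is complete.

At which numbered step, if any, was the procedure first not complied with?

(1) due by 20 July 2028 + 69 days = 27 September 2028; 28 August 2028 is within that limit.
(2) permitted from 30 September 2028 + 21 days = 21 October 2028 onward; acted on 13 October 2028, 8 days prematurely.

Step 2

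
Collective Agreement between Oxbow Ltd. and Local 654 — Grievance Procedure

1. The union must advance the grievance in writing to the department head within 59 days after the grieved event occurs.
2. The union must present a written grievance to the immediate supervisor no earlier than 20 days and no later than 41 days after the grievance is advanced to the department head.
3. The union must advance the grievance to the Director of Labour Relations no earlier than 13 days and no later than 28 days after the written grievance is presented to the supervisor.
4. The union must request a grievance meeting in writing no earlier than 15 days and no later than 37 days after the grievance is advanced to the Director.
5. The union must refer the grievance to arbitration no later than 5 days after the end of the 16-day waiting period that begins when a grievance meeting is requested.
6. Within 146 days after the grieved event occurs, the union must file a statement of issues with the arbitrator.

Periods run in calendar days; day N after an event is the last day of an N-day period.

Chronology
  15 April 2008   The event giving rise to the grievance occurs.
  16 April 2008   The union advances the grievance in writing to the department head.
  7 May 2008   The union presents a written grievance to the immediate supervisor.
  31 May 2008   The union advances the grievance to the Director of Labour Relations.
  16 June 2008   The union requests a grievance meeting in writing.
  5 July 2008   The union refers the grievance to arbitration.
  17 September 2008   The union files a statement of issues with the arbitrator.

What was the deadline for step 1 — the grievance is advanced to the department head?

Step 1 runs from 15 April 2008, when the grieved event occurs. 59 days after 15 April 2008 is 13 June 2008.

13 June 2008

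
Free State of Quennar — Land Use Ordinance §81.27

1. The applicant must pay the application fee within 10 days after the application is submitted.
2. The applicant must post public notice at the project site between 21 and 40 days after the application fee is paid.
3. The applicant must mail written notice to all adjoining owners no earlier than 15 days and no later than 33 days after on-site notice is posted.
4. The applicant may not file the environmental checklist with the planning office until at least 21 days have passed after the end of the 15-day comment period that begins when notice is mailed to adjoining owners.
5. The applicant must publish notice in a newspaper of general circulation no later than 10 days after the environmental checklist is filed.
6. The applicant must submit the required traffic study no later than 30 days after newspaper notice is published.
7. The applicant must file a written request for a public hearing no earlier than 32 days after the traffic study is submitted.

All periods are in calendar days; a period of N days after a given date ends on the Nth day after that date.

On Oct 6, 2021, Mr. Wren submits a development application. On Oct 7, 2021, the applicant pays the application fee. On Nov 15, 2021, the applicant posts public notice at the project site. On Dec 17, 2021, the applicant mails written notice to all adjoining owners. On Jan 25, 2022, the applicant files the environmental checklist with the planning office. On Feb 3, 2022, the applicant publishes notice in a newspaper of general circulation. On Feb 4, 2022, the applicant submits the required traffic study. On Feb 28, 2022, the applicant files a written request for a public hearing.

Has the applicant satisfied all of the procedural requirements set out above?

Step 1 — counting 10 days from Oct 6, 2021 (when the application is submitted) gives a deadline of Oct 16, 2021; completed Oct 7, 2021, before the deadline.
Step 2 — 21 and 40 days from Oct 7, 2021 (when the application fee is paid) are Oct 28, 2021 and Nov 16, 2021 respectively; Nov 15, 2021 falls inside that range.
Step 3 — 15 and 33 days from Nov 15, 2021 (when on-site notice is posted) are Nov 30, 2021 and Dec 18, 2021 respectively; Dec 17, 2021 falls inside that range.
Step 4 — must wait 21 days from Jan 1, 2022 (end of the 15-day comment period, which began when notice is mailed to adjoining owners on Dec 17, 2021), so not before Jan 22, 2022; Jan 25, 2022 is on or after that date.
Step 5 — counting 10 days from Jan 25, 2022 (when the environmental checklist is filed) gives a deadline of Feb 4, 2022; completed Feb 3, 2022, before the deadline.
Step 6 — counting 30 days from Feb 3, 2022 (when newspaper notice is published) gives a deadline of Mar 5, 2022; completed Feb 4, 2022, before the deadline.
Step 7 — must wait 32 days from Feb 4, 2022 (when the traffic study is submitted), so not before Mar 8, 2022; done Feb 28, 2022 — 8 days too early.

No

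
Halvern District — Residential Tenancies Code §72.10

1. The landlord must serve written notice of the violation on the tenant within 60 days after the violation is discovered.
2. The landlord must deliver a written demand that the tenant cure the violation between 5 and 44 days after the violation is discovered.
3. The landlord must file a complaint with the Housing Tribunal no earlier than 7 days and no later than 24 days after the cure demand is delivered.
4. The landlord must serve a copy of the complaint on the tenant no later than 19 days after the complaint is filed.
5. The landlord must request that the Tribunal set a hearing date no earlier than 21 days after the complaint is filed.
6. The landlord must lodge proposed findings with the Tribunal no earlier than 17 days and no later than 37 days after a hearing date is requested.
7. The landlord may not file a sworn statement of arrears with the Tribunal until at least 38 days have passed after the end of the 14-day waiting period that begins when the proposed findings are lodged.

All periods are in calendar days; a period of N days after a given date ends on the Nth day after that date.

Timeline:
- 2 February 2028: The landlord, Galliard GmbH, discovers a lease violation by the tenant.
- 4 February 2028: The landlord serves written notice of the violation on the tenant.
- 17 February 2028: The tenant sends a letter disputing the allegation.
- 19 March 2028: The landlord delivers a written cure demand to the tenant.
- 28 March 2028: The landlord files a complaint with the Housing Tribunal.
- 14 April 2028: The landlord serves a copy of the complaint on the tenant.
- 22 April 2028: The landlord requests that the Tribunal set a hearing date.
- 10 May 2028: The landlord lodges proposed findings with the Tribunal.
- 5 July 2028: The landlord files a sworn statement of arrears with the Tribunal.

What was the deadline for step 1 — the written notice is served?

2 April 2028

Step 1 runs from 2 February 2028, when the violation is discovered. 60 days after 2 February 2028 is 2 April 2028.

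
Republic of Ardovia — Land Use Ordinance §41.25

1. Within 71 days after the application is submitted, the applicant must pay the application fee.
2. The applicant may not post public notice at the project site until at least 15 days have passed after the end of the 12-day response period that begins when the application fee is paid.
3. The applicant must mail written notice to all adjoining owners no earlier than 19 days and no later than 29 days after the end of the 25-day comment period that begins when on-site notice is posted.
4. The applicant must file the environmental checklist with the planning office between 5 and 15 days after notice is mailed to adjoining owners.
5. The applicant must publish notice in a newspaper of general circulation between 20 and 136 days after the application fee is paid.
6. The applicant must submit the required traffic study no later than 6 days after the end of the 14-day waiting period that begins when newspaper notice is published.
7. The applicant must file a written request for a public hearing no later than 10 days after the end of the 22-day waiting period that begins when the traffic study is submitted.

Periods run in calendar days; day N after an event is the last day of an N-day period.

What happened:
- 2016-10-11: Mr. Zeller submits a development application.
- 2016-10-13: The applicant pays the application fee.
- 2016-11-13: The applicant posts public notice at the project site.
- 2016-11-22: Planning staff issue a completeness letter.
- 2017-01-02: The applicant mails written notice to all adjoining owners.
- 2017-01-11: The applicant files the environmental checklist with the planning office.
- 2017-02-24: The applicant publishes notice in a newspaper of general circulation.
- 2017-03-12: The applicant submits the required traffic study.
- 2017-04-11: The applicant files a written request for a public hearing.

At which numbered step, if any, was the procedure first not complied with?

None — every step was satisfied

Step 1: 71 days after 2016-10-11 (when the application is submitted) is 2016-12-21; completed 2016-10-13, before the deadline.
Step 2: the earliest permitted date is 15 days after 2016-10-25 (end of the 12-day response period, which began when the application fee is paid on 2016-10-13), i.e. 2016-11-09; done 2016-11-13, after the minimum wait.
Step 3: the window is 19–29 days after 2016-12-08 (end of the 25-day comment period, which began when on-site notice is posted on 2016-11-13), so 2016-12-27 through 2017-01-06; done 2017-01-02, which is between those dates.
Step 4: the window is 5–15 days after 2017-01-02 (when notice is mailed to adjoining owners), so 2017-01-07 through 2017-01-17; done 2017-01-11, which is between those dates.
Step 5: the window is 20–136 days after 2016-10-13 (when the application fee is paid), so 2016-11-02 through 2017-02-26; done 2017-02-24, which is between those dates.
Step 6: 6 days after 2017-03-10 (end of the 14-day waiting period, which began when newspaper notice is published on 2017-02-24) is 2017-03-16; done 2017-03-12 — timely.
Step 7: 10 days after 2017-04-03 (end of the 22-day waiting period, which began when the traffic study is submitted on 2017-03-12) is 2017-04-13; done 2017-04-11 — timely.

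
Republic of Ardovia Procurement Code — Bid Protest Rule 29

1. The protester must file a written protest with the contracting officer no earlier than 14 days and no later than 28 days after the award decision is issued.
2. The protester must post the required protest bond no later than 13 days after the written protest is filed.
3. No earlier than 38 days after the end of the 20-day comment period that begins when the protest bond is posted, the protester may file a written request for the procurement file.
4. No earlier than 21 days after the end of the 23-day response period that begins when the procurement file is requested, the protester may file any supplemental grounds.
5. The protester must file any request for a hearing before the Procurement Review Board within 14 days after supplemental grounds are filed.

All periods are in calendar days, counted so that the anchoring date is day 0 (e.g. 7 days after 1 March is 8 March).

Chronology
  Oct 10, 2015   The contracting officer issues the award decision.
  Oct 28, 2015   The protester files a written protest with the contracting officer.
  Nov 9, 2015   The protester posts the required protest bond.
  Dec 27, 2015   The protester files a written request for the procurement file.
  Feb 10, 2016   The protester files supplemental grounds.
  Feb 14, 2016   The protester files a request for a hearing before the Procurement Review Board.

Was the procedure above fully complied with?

Step 1: the window is 14–28 days after Oct 10, 2015 (when the award decision is issued), so Oct 24, 2015 through Nov 7, 2015; Oct 28, 2015 falls inside that range.
Step 2: 13 days after Oct 28, 2015 (when the written protest is filed) is Nov 10, 2015; completed Nov 9, 2015, before the deadline.
Step 3: the earliest permitted date is 38 days after Nov 29, 2015 (end of the 20-day comment period, which began when the protest bond is posted on Nov 9, 2015), i.e. Jan 6, 2016; Dec 27, 2015 is 10 days before the earliest permitted date.
The procedure was therefore not followed at step 3.

No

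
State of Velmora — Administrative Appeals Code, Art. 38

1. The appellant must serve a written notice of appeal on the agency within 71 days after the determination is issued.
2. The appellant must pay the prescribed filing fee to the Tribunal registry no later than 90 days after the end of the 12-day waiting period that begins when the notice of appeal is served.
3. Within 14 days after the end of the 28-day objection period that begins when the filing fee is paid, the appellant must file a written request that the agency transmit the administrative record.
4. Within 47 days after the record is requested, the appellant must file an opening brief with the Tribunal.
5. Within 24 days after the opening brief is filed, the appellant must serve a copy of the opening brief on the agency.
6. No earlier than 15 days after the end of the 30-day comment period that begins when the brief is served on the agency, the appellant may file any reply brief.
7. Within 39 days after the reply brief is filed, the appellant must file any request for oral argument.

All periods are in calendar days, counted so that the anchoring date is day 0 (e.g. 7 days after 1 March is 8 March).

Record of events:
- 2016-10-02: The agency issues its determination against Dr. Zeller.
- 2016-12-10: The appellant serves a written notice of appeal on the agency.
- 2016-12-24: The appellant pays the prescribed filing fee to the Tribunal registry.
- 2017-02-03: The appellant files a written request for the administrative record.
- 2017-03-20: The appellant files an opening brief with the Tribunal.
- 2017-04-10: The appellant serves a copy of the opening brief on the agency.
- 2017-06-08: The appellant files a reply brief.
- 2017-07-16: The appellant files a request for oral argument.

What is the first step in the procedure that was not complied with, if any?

None — every step was satisfied

Step 1: 71 days after 2016-10-02 (when the determination is issued) is 2016-12-12; completed 2016-12-10, before the deadline.
Step 2: 90 days after 2016-12-22 (end of the 12-day waiting period, which began when the notice of appeal is served on 2016-12-10) is 2017-03-22; done 2016-12-24 — timely.
Step 3: 14 days after 2017-01-21 (end of the 28-day objection period, which began when the filing fee is paid on 2016-12-24) is 2017-02-04; completed 2017-02-03, before the deadline.
Step 4: 47 days after 2017-02-03 (when the record is requested) is 2017-03-22; 2017-03-20 is within that limit.
Step 5: 24 days after 2017-03-20 (when the opening brief is filed) is 2017-04-13; done 2017-04-10 — timely.
Step 6: the earliest permitted date is 15 days after 2017-05-10 (end of the 30-day comment period, which began when the brief is served on the agency on 2017-04-10), i.e. 2017-05-25; done 2017-06-08, after the minimum wait.
Step 7: 39 days after 2017-06-08 (when the reply brief is filed) is 2017-07-17; completed 2017-07-16, before the deadline.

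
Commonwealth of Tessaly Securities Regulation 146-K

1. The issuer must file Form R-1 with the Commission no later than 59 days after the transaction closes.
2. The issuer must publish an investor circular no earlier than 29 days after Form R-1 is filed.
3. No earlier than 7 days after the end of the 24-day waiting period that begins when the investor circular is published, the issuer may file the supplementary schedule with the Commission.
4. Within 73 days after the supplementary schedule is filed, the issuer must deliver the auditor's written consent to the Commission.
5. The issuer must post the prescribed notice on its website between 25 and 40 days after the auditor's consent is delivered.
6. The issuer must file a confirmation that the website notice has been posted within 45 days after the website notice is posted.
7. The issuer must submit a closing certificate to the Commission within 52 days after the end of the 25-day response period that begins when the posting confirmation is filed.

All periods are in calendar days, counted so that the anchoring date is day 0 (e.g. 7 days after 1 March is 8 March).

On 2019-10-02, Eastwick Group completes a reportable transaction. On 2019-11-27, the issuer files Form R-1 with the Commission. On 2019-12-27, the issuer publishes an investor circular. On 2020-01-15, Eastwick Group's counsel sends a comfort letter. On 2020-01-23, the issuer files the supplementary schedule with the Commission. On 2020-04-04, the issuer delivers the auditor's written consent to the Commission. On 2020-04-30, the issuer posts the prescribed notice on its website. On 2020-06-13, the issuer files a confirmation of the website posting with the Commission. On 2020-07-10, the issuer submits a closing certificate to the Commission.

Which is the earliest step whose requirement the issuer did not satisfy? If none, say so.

Step 3

(1) due by 2019-10-02 + 59 days = 2019-11-30; 2019-11-27 is within that limit.
(2) permitted from 2019-11-27 + 29 days = 2019-12-26 onward; done 2019-12-27, after the minimum wait.
(3) permitted from 2020-01-20 + 7 days = 2020-01-27 onward; done 2020-01-23 — 4 days too early.
That is the first point of non-compliance.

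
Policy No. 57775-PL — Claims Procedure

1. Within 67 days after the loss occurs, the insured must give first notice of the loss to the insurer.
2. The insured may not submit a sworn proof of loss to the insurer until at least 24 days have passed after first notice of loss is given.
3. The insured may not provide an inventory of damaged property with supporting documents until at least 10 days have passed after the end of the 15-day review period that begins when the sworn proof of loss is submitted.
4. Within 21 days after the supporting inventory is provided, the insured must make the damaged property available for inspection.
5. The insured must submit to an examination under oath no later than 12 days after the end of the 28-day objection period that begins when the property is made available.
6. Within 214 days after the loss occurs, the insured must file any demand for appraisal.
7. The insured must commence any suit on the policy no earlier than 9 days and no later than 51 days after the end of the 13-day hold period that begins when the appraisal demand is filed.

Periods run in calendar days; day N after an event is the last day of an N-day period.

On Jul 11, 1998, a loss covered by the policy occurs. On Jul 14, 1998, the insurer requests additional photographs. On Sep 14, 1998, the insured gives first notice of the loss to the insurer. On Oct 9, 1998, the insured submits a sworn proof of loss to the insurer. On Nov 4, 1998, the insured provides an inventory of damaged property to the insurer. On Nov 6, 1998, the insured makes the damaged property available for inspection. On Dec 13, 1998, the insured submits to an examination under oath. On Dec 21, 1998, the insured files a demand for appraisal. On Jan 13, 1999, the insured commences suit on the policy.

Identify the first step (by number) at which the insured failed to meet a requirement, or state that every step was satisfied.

Step 1: 67 days after Jul 11, 1998 (when the loss occurs) is Sep 16, 1998; Sep 14, 1998 is within that limit.
Step 2: the earliest permitted date is 24 days after Sep 14, 1998 (when first notice of loss is given), i.e. Oct 8, 1998; done Oct 9, 1998 — permitted.
Step 3: the earliest permitted date is 10 days after Oct 24, 1998 (end of the 15-day review period, which began when the sworn proof of loss is submitted on Oct 9, 1998), i.e. Nov 3, 1998; done Nov 4, 1998, after the minimum wait.
Step 4: 21 days after Nov 4, 1998 (when the supporting inventory is provided) is Nov 25, 1998; done Nov 6, 1998 — timely.
Step 5: 12 days after Dec 4, 1998 (end of the 28-day objection period, which began when the property is made available on Nov 6, 1998) is Dec 16, 1998; Dec 13, 1998 is within that limit.
Step 6: 214 days after Jul 11, 1998 (when the loss occurs) is Feb 10, 1999; Dec 21, 1998 is within that limit.
Step 7: the window is 9–51 days after Jan 3, 1999 (end of the 13-day hold period, which began when the appraisal demand is filed on Dec 21, 1998), so Jan 12, 1999 through Feb 23, 1999; done Jan 13, 1999 — within the window.

None — every step was satisfied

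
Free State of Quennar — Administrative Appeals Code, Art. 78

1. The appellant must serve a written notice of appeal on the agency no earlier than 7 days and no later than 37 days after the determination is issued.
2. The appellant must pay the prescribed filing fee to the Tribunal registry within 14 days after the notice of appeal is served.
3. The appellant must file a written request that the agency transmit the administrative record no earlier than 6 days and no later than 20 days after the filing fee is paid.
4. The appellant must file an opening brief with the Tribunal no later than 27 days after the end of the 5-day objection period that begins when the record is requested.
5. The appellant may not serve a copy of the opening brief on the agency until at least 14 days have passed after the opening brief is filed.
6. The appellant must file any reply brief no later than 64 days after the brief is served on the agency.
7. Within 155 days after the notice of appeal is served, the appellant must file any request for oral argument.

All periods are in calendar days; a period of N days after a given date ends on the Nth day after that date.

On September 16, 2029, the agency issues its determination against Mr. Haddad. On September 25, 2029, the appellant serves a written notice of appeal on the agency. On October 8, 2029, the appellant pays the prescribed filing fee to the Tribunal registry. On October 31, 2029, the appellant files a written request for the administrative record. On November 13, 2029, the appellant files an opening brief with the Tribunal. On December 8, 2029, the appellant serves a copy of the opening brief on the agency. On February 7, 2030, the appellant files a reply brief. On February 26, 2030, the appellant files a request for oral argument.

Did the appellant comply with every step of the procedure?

(1) the permitted window runs from September 16, 2029 + 7 = September 23, 2029 to September 16, 2029 + 37 = October 23, 2029; done September 25, 2029 — within the window.
(2) due by September 25, 2029 + 14 days = October 9, 2029; October 8, 2029 is within that limit.
(3) the permitted window runs from October 8, 2029 + 6 = October 14, 2029 to October 8, 2029 + 20 = October 28, 2029; October 31, 2029 is 3 days past the end of the window.

No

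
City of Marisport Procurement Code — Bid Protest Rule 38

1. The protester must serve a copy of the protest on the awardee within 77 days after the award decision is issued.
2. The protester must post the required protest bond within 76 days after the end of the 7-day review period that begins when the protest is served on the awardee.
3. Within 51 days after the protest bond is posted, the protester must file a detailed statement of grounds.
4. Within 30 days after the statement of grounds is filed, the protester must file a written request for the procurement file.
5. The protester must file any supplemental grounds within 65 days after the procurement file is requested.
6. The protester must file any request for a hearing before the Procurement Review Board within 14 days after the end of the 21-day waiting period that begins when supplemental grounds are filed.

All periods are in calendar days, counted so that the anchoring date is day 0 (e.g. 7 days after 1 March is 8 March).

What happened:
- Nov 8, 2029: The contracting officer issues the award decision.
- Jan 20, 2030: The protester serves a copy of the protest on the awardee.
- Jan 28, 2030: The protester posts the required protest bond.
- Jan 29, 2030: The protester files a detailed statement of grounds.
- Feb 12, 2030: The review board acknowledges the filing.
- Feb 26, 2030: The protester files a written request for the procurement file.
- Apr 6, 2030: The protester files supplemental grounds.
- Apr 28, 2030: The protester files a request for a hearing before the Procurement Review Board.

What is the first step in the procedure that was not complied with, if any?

(1) due by Nov 8, 2029 + 77 days = Jan 24, 2030; Jan 20, 2030 is within that limit.
(2) due by Jan 27, 2030 + 76 days = Apr 13, 2030; completed Jan 28, 2030, before the deadline.
(3) due by Jan 28, 2030 + 51 days = Mar 20, 2030; done Jan 29, 2030 — timely.
(4) due by Jan 29, 2030 + 30 days = Feb 28, 2030; Feb 26, 2030 is within that limit.
(5) due by Feb 26, 2030 + 65 days = May 2, 2030; Apr 6, 2030 is within that limit.
(6) due by Apr 27, 2030 + 14 days = May 11, 2030; completed Apr 28, 2030, before the deadline.

None — every step was satisfied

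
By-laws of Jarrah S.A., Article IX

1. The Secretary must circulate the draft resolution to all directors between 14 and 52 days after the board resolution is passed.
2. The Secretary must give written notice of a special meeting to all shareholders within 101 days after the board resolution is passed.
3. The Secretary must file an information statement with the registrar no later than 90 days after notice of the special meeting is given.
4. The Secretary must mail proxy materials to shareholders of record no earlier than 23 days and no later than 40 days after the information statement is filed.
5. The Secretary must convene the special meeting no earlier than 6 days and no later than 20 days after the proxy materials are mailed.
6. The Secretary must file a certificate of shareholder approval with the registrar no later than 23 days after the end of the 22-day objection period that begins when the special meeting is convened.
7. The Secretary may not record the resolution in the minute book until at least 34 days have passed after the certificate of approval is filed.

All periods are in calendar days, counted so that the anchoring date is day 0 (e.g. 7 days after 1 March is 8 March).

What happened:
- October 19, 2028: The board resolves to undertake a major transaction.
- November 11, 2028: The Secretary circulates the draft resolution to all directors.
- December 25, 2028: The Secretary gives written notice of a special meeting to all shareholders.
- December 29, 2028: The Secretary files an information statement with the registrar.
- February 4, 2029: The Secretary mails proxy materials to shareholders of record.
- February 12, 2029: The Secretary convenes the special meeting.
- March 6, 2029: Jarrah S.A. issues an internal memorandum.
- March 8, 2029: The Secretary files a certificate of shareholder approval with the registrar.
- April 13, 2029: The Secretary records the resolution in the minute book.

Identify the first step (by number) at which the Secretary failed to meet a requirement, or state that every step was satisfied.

None — every step was satisfied

(1) the permitted window runs from October 19, 2028 + 14 = November 2, 2028 to October 19, 2028 + 52 = December 10, 2028; done November 11, 2028 — within the window.
(2) due by October 19, 2028 + 101 days = January 28, 2029; done December 25, 2028 — timely.
(3) due by December 25, 2028 + 90 days = March 25, 2029; December 29, 2028 is within that limit.
(4) the permitted window runs from December 29, 2028 + 23 = January 21, 2029 to December 29, 2028 + 40 = February 7, 2029; done February 4, 2029 — within the window.
(5) the permitted window runs from February 4, 2029 + 6 = February 10, 2029 to February 4, 2029 + 20 = February 24, 2029; done February 12, 2029, which is between those dates.
(6) due by March 6, 2029 + 23 days = March 29, 2029; done March 8, 2029 — timely.
(7) permitted from March 8, 2029 + 34 days = April 11, 2029 onward; done April 13, 2029, after the minimum wait.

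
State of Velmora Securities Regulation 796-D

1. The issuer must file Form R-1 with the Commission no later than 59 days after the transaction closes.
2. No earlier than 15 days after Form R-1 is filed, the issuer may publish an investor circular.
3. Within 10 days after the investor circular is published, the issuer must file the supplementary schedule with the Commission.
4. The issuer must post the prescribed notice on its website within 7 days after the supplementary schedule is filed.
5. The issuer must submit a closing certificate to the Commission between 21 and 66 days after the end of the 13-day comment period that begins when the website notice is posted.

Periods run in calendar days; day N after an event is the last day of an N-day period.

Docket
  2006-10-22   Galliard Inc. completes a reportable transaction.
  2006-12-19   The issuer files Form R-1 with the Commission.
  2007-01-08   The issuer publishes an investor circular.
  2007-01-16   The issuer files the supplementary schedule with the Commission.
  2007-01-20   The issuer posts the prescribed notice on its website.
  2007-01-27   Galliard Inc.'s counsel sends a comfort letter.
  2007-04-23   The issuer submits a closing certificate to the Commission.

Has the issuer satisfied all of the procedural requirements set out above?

No

Step 1: 59 days after 2006-10-22 (when the transaction closes) is 2006-12-20; done 2006-12-19 — timely.
Step 2: the earliest permitted date is 15 days after 2006-12-19 (when Form R-1 is filed), i.e. 2007-01-03; done 2007-01-08, after the minimum wait.
Step 3: 10 days after 2007-01-08 (when the investor circular is published) is 2007-01-18; done 2007-01-16 — timely.
Step 4: 7 days after 2007-01-16 (when the supplementary schedule is filed) is 2007-01-23; 2007-01-20 is within that limit.
Step 5: the window is 21–66 days after 2007-02-02 (end of the 13-day comment period, which began when the website notice is posted on 2007-01-20), so 2007-02-23 through 2007-04-09; 2007-04-23 is 14 days past the end of the window.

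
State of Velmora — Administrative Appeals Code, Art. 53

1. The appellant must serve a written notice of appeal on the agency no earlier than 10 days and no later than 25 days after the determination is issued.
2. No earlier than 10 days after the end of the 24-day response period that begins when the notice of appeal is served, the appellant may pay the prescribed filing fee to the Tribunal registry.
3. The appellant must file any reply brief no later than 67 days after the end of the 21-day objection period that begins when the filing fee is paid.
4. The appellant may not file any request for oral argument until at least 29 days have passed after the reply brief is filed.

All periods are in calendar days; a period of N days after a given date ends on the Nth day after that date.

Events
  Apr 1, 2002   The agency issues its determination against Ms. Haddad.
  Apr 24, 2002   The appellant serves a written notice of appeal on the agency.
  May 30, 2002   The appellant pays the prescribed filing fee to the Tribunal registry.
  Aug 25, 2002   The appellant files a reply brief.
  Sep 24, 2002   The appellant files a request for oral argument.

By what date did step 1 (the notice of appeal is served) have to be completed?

Apr 26, 2002

Step 1 runs from Apr 1, 2002, when the determination is issued. The window is 10–25 days after Apr 1, 2002; it closes on Apr 26, 2002.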